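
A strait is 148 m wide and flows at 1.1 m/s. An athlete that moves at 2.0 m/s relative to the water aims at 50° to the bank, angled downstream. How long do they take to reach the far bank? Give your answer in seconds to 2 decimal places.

The component of the athlete's velocity perpendicular to the bank is 2.0 × sin 50° = 1.532 m/s.
The flow acts along the bank and has no component across it.
Time = 148 / 1.532 = 96.600 s.

96.60 s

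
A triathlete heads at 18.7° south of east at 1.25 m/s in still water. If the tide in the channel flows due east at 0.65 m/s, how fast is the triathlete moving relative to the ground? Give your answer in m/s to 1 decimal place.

Taking east as x and north as y: velocity relative to the water = (1.184, -0.401) m/s; the water relative to ground = (0.650, 0.000) m/s.
Velocity relative to ground = (1.184, -0.401) + (0.650, 0.000) = (1.834, -0.401) m/s.
Speed = |(1.834, -0.401)| = 1.877 m/s.

1.9 m/s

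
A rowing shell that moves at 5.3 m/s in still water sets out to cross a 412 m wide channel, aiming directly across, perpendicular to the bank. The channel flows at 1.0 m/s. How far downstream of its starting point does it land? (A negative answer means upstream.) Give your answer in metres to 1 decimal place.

77.7 m

Perpendicular speed = 5.300 m/s; crossing time = 412 / 5.300 = 77.736 s.
Net downstream speed = 1.000 m/s.
Drift = 1.000 × 77.736 = 77.736 m (downstream).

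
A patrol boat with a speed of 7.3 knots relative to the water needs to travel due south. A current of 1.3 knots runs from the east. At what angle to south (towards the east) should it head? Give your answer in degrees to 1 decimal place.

The current pushes perpendicular to the desired track; the heading must have a component into the current equal to 1.3 knots: 7.3 sin θ = 1.3.
sin θ = 0.1781, so θ = 10.258°.

10.3°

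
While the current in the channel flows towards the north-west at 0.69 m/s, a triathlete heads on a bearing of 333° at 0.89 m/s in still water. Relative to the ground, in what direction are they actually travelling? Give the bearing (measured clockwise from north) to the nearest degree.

Taking east as x and north as y: velocity relative to the water = (-0.404, 0.793) m/s; the water relative to ground = (-0.488, 0.488) m/s.
Velocity relative to ground = (-0.404, 0.793) + (-0.488, 0.488) = (-0.892, 1.281) m/s.
Bearing = atan2(-0.89, 1.28) = 325.15° clockwise from north.

325°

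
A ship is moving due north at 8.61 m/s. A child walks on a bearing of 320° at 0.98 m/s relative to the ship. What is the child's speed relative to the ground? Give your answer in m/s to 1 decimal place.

9.4 m/s

Taking east as x and north as y: ship velocity = (0.000, 8.610) m/s; child velocity relative to ship = (-0.630, 0.751) m/s.
Velocity relative to ground = (0.000, 8.610) + (-0.630, 0.751) = (-0.630, 9.361) m/s.
Speed = |(-0.630, 9.361)| = 9.382 m/s.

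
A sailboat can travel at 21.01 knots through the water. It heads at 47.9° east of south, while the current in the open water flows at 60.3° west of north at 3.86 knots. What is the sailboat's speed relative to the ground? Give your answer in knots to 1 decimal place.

Taking east as x and north as y: velocity relative to the water = (15.589, -14.086) knots; the water relative to ground = (-3.353, 1.912) knots.
Velocity relative to ground = (15.589, -14.086) + (-3.353, 1.912) = (12.236, -12.173) knots.
Speed = |(12.236, -12.173)| = 17.260 knots.

17.3 knots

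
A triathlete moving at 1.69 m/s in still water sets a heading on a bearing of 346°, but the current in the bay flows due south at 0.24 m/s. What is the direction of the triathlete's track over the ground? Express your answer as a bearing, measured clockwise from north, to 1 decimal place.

Taking east as x and north as y: velocity relative to the water = (-0.409, 1.640) m/s; the water relative to ground = (0.000, -0.240) m/s.
Velocity relative to ground = (-0.409, 1.640) + (0.000, -0.240) = (-0.409, 1.400) m/s.
Bearing = atan2(-0.41, 1.40) = 343.72° clockwise from north.

343.7°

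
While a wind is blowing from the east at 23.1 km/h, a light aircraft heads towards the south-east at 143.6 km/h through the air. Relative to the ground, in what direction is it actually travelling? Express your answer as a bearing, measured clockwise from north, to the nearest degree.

Taking east as x and north as y: velocity relative to the air = (101.541, -101.541) km/h; the air relative to ground = (-23.100, 0.000) km/h.
Velocity relative to ground = (101.541, -101.541) + (-23.100, 0.000) = (78.441, -101.541) km/h.
Bearing = atan2(78.44, -101.54) = 142.31° clockwise from north.

142°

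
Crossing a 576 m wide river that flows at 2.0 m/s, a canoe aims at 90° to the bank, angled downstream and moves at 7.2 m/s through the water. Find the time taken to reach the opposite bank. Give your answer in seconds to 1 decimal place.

The component of the canoe's velocity perpendicular to the bank is 7.2 m/s.
The current is parallel to the bank, so it does not affect the crossing time.
Time = 576 / 7.200 = 80.000 s.

80.0 s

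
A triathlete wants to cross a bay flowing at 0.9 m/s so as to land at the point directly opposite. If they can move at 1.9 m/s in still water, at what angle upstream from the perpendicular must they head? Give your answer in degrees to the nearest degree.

To cancel the current, the upstream component of the triathlete's velocity must equal the flow: 1.9 sin θ = 0.9.
sin θ = 0.9 / 1.9 = 0.4737.
θ = arcsin(0.4737) = 28.274°.

28°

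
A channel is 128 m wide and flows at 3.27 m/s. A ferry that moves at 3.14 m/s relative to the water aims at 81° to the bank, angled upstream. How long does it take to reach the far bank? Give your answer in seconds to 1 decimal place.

The component of the ferry's velocity perpendicular to the bank is 3.14 × sin 81° = 3.101 m/s.
The flow acts along the bank and has no component across it.
Time = 128 / 3.101 = 41.272 s.

41.3 s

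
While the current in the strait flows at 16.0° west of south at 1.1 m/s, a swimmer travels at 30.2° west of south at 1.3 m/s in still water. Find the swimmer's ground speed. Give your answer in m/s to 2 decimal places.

2.38 m/s

Taking east as x and north as y: velocity relative to the water = (-0.654, -1.124) m/s; the water relative to ground = (-0.303, -1.057) m/s.
Velocity relative to ground = (-0.654, -1.124) + (-0.303, -1.057) = (-0.957, -2.181) m/s.
Speed = |(-0.957, -2.181)| = 2.382 m/s.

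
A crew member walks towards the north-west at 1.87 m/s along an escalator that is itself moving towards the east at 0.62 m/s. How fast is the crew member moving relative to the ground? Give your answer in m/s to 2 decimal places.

1.50 m/s

Taking east as x and north as y: escalator velocity = (0.620, 0.000) m/s; crew member velocity relative to escalator = (-1.322, 1.322) m/s.
Velocity relative to ground = (0.620, 0.000) + (-1.322, 1.322) = (-0.702, 1.322) m/s.
Speed = |(-0.702, 1.322)| = 1.497 m/s.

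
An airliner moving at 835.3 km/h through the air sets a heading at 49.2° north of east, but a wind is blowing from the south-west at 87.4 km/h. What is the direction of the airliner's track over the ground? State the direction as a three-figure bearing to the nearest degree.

Taking east as x and north as y: velocity relative to the air = (545.802, 632.318) km/h; the air relative to ground = (61.801, 61.801) km/h.
Velocity relative to ground = (545.802, 632.318) + (61.801, 61.801) = (607.603, 694.119) km/h.
Bearing = atan2(607.60, 694.12) = 41.20° clockwise from north.

041°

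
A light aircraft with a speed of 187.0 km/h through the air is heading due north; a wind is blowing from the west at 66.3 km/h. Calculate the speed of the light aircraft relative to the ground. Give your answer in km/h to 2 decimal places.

Taking east as x and north as y: velocity relative to the air = (0.000, 187.000) km/h; the air relative to ground = (66.300, 0.000) km/h.
Velocity relative to ground = (0.000, 187.000) + (66.300, 0.000) = (66.300, 187.000) km/h.
Speed = |(66.300, 187.000)| = 198.405 km/h.

198.41 km/h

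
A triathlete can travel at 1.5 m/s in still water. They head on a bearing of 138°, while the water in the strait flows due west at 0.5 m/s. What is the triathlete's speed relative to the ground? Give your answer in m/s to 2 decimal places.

1.22 m/s

Taking east as x and north as y: velocity relative to the water = (1.004, -1.115) m/s; the water relative to ground = (-0.500, 0.000) m/s.
Velocity relative to ground = (1.004, -1.115) + (-0.500, 0.000) = (0.504, -1.115) m/s.
Speed = |(0.504, -1.115)| = 1.223 m/s.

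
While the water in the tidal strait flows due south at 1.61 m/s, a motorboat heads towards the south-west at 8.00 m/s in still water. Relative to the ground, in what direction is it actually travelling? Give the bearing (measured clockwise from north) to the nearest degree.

Taking east as x and north as y: velocity relative to the water = (-5.657, -5.657) m/s; the water relative to ground = (0.000, -1.610) m/s.
Velocity relative to ground = (-5.657, -5.657) + (0.000, -1.610) = (-5.657, -7.267) m/s.
Bearing = atan2(-5.66, -7.27) = 217.90° clockwise from north.

218°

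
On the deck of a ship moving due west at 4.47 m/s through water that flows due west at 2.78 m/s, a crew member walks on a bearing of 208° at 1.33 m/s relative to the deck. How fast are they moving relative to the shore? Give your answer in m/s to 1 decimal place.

8.0 m/s

In east/north components (m/s): crew member relative to ship = (-0.624, -1.174); ship relative to water = (-4.470, 0.000); water relative to ground = (-2.780, 0.000).
Sum = (-7.874, -1.174) m/s.
Speed = |(-7.874, -1.174)| = 7.961 m/s.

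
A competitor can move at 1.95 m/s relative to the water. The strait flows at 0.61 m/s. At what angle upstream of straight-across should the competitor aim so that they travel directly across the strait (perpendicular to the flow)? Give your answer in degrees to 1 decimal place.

18.2°

To cancel the current, the upstream component of the competitor's velocity must equal the flow: 1.95 sin θ = 0.61.
sin θ = 0.61 / 1.95 = 0.3128.
θ = arcsin(0.3128) = 18.229°.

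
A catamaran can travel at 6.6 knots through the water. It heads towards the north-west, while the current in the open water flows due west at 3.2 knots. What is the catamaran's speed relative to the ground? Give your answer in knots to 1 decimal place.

9.1 knots

Taking east as x and north as y: velocity relative to the water = (-4.667, 4.667) knots; the water relative to ground = (-3.200, 0.000) knots.
Velocity relative to ground = (-4.667, 4.667) + (-3.200, 0.000) = (-7.867, 4.667) knots.
Speed = |(-7.867, 4.667)| = 9.147 knots.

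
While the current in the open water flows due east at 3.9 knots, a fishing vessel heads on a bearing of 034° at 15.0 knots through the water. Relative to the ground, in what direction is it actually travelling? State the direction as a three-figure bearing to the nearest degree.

Taking east as x and north as y: velocity relative to the water = (8.388, 12.436) knots; the water relative to ground = (3.900, 0.000) knots.
Velocity relative to ground = (8.388, 12.436) + (3.900, 0.000) = (12.288, 12.436) knots.
Bearing = atan2(12.29, 12.44) = 44.66° clockwise from north.

045°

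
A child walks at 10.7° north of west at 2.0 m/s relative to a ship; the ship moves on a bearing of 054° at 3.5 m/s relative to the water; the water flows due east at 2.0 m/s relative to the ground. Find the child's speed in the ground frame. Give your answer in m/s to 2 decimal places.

3.76 m/s

In east/north components (m/s): child relative to ship = (-1.965, 0.371); ship relative to water = (2.832, 2.057); water relative to ground = (2.000, 0.000).
Sum = (2.866, 2.429) m/s.
Speed = |(2.866, 2.429)| = 3.757 m/s.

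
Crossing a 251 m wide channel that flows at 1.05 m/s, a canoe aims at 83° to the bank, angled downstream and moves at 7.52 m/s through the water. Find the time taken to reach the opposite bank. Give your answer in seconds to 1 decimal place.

The component of the canoe's velocity perpendicular to the bank is 7.52 × sin 83° = 7.464 m/s.
The flow acts along the bank and has no component across it.
Time = 251 / 7.464 = 33.628 s.

33.6 s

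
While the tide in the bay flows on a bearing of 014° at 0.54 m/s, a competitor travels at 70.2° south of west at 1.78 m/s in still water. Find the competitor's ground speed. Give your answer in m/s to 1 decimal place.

1.2 m/s

Taking east as x and north as y: velocity relative to the water = (-0.603, -1.675) m/s; the water relative to ground = (0.131, 0.524) m/s.
Velocity relative to ground = (-0.603, -1.675) + (0.131, 0.524) = (-0.472, -1.151) m/s.
Speed = |(-0.472, -1.151)| = 1.244 m/s.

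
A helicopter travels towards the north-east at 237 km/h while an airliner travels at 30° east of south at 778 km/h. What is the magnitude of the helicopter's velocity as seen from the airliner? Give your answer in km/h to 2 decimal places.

870.00 km/h

Taking east as x and north as y: helicopter velocity = (167.584, 167.584) km/h; airliner velocity = (389.000, -673.768) km/h.
Velocity of helicopter relative to airliner = (167.584, 167.584) − (389.000, -673.768) = (-221.416, 841.352) km/h.
Magnitude = |(-221.416, 841.352)| = 869.999 km/h.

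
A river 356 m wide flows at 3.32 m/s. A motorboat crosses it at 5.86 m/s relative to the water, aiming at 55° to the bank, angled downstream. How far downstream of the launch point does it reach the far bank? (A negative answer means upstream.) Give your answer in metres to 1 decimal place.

495.5 m

Perpendicular speed = 4.800 m/s; crossing time = 356 / 4.800 = 74.163 s.
Net downstream speed = 6.681 m/s.
Drift = 6.681 × 74.163 = 495.495 m (downstream).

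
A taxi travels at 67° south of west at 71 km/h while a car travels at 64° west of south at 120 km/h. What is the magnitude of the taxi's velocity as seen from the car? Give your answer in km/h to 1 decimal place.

Taking east as x and north as y: taxi velocity = (-27.742, -65.356) km/h; car velocity = (-107.855, -52.605) km/h.
Velocity of taxi relative to car = (-27.742, -65.356) − (-107.855, -52.605) = (80.113, -12.751) km/h.
Magnitude = |(80.113, -12.751)| = 81.122 km/h.

81.1 km/h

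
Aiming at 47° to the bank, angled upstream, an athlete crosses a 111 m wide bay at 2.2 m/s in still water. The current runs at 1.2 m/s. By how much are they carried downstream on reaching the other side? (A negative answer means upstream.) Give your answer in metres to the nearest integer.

Perpendicular speed = 1.609 m/s; crossing time = 111 / 1.609 = 68.988 s.
Net downstream speed = -0.300 m/s.
Drift = -0.300 × 68.988 = -20.724 m (upstream).

-21 m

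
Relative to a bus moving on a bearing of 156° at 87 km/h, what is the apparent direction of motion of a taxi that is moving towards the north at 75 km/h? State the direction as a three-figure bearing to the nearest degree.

Taking east as x and north as y: taxi velocity = (0.000, 75.000) km/h; bus velocity = (35.386, -79.478) km/h.
Velocity of taxi relative to bus = (0.000, 75.000) − (35.386, -79.478) = (-35.386, 154.478) km/h.
Bearing = atan2(-35.39, 154.48) = 347.10° clockwise from north.

347°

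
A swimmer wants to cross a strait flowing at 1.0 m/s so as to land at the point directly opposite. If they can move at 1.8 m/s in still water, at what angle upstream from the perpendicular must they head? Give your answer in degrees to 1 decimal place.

33.7°

To cancel the current, the upstream component of the swimmer's velocity must equal the flow: 1.8 sin θ = 1.0.
sin θ = 1.0 / 1.8 = 0.5556.
θ = arcsin(0.5556) = 33.749°.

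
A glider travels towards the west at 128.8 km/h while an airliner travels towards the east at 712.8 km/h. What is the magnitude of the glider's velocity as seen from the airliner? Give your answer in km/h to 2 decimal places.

Taking east as x and north as y: glider velocity = (-128.800, 0.000) km/h; airliner velocity = (712.800, 0.000) km/h.
Velocity of glider relative to airliner = (-128.800, 0.000) − (712.800, 0.000) = (-841.600, 0.000) km/h.
Magnitude = |(-841.600, 0.000)| = 841.600 km/h.

841.60 km/h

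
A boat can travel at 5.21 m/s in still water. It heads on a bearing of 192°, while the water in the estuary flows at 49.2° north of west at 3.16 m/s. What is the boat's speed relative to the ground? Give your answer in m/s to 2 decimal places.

4.15 m/s

Taking east as x and north as y: velocity relative to the water = (-1.083, -5.096) m/s; the water relative to ground = (-2.065, 2.392) m/s.
Velocity relative to ground = (-1.083, -5.096) + (-2.065, 2.392) = (-3.148, -2.704) m/s.
Speed = |(-3.148, -2.704)| = 4.150 m/s.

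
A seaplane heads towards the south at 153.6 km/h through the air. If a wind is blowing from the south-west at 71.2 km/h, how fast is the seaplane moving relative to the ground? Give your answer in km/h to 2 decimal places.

Taking east as x and north as y: velocity relative to the air = (0.000, -153.600) km/h; the air relative to ground = (50.346, 50.346) km/h.
Velocity relative to ground = (0.000, -153.600) + (50.346, 50.346) = (50.346, -103.254) km/h.
Speed = |(50.346, -103.254)| = 114.874 km/h.

114.87 km/h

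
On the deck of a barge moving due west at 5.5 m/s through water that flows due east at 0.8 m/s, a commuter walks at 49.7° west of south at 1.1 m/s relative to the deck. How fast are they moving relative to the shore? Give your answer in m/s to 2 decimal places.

5.58 m/s

In east/north components (m/s): commuter relative to barge = (-0.839, -0.711); barge relative to water = (-5.500, 0.000); water relative to ground = (0.800, 0.000).
Sum = (-5.539, -0.711) m/s.
Speed = |(-5.539, -0.711)| = 5.584 m/s.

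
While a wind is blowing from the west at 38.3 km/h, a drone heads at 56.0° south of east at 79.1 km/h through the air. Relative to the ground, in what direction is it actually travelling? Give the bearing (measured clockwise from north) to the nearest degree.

128°

Taking east as x and north as y: velocity relative to the air = (44.232, -65.577) km/h; the air relative to ground = (38.300, 0.000) km/h.
Velocity relative to ground = (44.232, -65.577) + (38.300, 0.000) = (82.532, -65.577) km/h.
Bearing = atan2(82.53, -65.58) = 128.47° clockwise from north.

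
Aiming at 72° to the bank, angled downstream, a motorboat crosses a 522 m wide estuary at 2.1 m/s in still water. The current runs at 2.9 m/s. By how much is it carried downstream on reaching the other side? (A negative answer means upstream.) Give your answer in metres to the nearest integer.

928 m

Perpendicular speed = 1.997 m/s; crossing time = 522 / 1.997 = 261.363 s.
Net downstream speed = 3.549 m/s.
Drift = 3.549 × 261.363 = 927.562 m (downstream).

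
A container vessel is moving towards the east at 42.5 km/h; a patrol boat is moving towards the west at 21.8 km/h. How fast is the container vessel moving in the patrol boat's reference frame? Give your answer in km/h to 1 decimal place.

Taking east as x and north as y: container vessel velocity = (42.500, 0.000) km/h; patrol boat velocity = (-21.800, 0.000) km/h.
Velocity of container vessel relative to patrol boat = (42.500, 0.000) − (-21.800, 0.000) = (64.300, 0.000) km/h.
Magnitude = |(64.300, 0.000)| = 64.300 km/h.

64.3 km/h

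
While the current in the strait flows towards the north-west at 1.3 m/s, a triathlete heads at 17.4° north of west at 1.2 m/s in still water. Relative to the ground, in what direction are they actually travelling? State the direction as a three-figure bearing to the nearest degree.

Taking east as x and north as y: velocity relative to the water = (-1.145, 0.359) m/s; the water relative to ground = (-0.919, 0.919) m/s.
Velocity relative to ground = (-1.145, 0.359) + (-0.919, 0.919) = (-2.064, 1.278) m/s.
Bearing = atan2(-2.06, 1.28) = 301.76° clockwise from north.

302°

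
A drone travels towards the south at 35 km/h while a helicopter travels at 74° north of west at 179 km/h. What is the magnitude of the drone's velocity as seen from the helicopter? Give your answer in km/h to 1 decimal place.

Taking east as x and north as y: drone velocity = (0.000, -35.000) km/h; helicopter velocity = (-49.339, 172.066) km/h.
Velocity of drone relative to helicopter = (0.000, -35.000) − (-49.339, 172.066) = (49.339, -207.066) km/h.
Magnitude = |(49.339, -207.066)| = 212.863 km/h.

212.9 km/h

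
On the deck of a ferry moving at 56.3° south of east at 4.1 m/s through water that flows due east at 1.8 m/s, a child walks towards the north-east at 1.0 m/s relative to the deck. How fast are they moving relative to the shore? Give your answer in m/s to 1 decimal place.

5.5 m/s

In east/north components (m/s): child relative to ferry = (0.707, 0.707); ferry relative to water = (2.275, -3.411); water relative to ground = (1.800, 0.000).
Sum = (4.782, -2.704) m/s.
Speed = |(4.782, -2.704)| = 5.493 m/s.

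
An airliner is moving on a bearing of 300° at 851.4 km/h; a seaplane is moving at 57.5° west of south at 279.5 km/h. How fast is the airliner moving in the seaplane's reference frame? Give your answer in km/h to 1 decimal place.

Taking east as x and north as y: airliner velocity = (-737.334, 425.700) km/h; seaplane velocity = (-235.728, -150.175) km/h.
Velocity of airliner relative to seaplane = (-737.334, 425.700) − (-235.728, -150.175) = (-501.606, 575.875) km/h.
Magnitude = |(-501.606, 575.875)| = 763.702 km/h.

763.7 km/h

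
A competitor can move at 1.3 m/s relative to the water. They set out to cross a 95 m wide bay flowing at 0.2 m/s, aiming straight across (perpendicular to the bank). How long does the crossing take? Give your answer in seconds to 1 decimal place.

The component of the competitor's velocity perpendicular to the bank is 1.3 m/s.
The flow acts along the bank and has no component across it.
Time = 95 / 1.300 = 73.077 s.

73.1 s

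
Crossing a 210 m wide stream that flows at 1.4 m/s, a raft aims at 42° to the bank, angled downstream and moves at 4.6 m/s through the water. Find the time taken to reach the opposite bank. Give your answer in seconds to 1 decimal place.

The component of the raft's velocity perpendicular to the bank is 4.6 × sin 42° = 3.078 m/s.
The flow acts along the bank and has no component across it.
Time = 210 / 3.078 = 68.226 s.

68.2 s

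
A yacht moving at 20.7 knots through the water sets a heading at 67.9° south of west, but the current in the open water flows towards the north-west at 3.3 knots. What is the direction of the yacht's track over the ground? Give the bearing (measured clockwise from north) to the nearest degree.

Taking east as x and north as y: velocity relative to the water = (-7.788, -19.179) knots; the water relative to ground = (-2.333, 2.333) knots.
Velocity relative to ground = (-7.788, -19.179) + (-2.333, 2.333) = (-10.121, -16.846) knots.
Bearing = atan2(-10.12, -16.85) = 211.00° clockwise from north.

211°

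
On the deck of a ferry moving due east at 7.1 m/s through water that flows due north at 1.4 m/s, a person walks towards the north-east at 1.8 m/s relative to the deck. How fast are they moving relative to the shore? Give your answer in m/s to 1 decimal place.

8.8 m/s

In east/north components (m/s): person relative to ferry = (1.273, 1.273); ferry relative to water = (7.100, 0.000); water relative to ground = (0.000, 1.400).
Sum = (8.373, 2.673) m/s.
Speed = |(8.373, 2.673)| = 8.789 m/s.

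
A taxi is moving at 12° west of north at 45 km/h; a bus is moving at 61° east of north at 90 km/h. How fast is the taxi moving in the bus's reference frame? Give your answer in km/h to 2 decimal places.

Taking east as x and north as y: taxi velocity = (-9.356, 44.017) km/h; bus velocity = (78.716, 43.633) km/h.
Velocity of taxi relative to bus = (-9.356, 44.017) − (78.716, 43.633) = (-88.072, 0.384) km/h.
Magnitude = |(-88.072, 0.384)| = 88.073 km/h.

88.07 km/h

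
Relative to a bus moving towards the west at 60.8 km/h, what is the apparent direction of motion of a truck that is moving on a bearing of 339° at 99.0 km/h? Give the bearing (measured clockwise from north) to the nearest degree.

Taking east as x and north as y: truck velocity = (-35.478, 92.424) km/h; bus velocity = (-60.800, 0.000) km/h.
Velocity of truck relative to bus = (-35.478, 92.424) − (-60.800, 0.000) = (25.322, 92.424) km/h.
Bearing = atan2(25.32, 92.42) = 15.32° clockwise from north.

015°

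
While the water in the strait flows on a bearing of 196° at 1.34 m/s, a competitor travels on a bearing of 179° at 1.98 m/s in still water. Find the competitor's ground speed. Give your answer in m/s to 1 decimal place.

Taking east as x and north as y: velocity relative to the water = (0.035, -1.980) m/s; the water relative to ground = (-0.369, -1.288) m/s.
Velocity relative to ground = (0.035, -1.980) + (-0.369, -1.288) = (-0.335, -3.268) m/s.
Speed = |(-0.335, -3.268)| = 3.285 m/s.

3.3 m/s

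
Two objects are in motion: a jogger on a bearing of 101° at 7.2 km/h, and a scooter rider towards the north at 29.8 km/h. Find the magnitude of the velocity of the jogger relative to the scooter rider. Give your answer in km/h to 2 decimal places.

Taking east as x and north as y: jogger velocity = (7.068, -1.374) km/h; scooter rider velocity = (0.000, 29.800) km/h.
Velocity of jogger relative to scooter rider = (7.068, -1.374) − (0.000, 29.800) = (7.068, -31.174) km/h.
Magnitude = |(7.068, -31.174)| = 31.965 km/h.

31.96 km/h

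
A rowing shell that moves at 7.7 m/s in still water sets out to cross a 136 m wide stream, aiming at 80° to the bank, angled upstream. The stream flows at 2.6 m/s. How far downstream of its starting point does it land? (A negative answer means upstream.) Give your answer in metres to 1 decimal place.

22.7 m

Perpendicular speed = 7.583 m/s; crossing time = 136 / 7.583 = 17.935 s.
Net downstream speed = 1.263 m/s.
Drift = 1.263 × 17.935 = 22.650 m (downstream).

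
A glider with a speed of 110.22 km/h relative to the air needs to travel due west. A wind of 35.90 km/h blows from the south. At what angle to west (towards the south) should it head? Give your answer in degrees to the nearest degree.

The wind pushes perpendicular to the desired track; the heading must have a component into the wind equal to 35.90 km/h: 110.22 sin θ = 35.90.
sin θ = 0.3257, so θ = 19.009°.

19°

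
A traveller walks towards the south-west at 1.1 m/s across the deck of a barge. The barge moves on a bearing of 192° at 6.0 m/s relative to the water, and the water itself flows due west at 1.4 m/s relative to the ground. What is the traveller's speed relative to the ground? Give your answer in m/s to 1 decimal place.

In east/north components (m/s): traveller relative to barge = (-0.778, -0.778); barge relative to water = (-1.247, -5.869); water relative to ground = (-1.400, 0.000).
Sum = (-3.425, -6.647) m/s.
Speed = |(-3.425, -6.647)| = 7.477 m/s.

7.5 m/s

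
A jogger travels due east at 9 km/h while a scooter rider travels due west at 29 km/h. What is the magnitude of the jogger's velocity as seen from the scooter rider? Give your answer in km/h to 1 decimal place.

Taking east as x and north as y: jogger velocity = (9.000, 0.000) km/h; scooter rider velocity = (-29.000, 0.000) km/h.
Velocity of jogger relative to scooter rider = (9.000, 0.000) − (-29.000, 0.000) = (38.000, 0.000) km/h.
Magnitude = |(38.000, 0.000)| = 38.000 km/h.

38.0 km/h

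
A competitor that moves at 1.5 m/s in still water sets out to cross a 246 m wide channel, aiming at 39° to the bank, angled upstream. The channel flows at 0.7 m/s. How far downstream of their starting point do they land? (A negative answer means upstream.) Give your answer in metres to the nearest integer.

Perpendicular speed = 0.944 m/s; crossing time = 246 / 0.944 = 260.599 s.
Net downstream speed = -0.466 m/s.
Drift = -0.466 × 260.599 = -121.366 m (upstream).

-121 m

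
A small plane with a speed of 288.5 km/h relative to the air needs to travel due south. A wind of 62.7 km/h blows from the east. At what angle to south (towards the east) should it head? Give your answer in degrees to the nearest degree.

The wind pushes perpendicular to the desired track; the heading must have a component into the wind equal to 62.7 km/h: 288.5 sin θ = 62.7.
sin θ = 0.2173, so θ = 12.552°.

13°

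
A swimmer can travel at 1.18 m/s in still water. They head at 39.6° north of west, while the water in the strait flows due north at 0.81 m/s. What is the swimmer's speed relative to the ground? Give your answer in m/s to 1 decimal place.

Taking east as x and north as y: velocity relative to the water = (-0.909, 0.752) m/s; the water relative to ground = (0.000, 0.810) m/s.
Velocity relative to ground = (-0.909, 0.752) + (0.000, 0.810) = (-0.909, 1.562) m/s.
Speed = |(-0.909, 1.562)| = 1.807 m/s.

1.8 m/s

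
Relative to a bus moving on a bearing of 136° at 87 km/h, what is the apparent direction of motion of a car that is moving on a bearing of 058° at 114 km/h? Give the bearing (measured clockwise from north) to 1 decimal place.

Taking east as x and north as y: car velocity = (96.677, 60.411) km/h; bus velocity = (60.435, -62.583) km/h.
Velocity of car relative to bus = (96.677, 60.411) − (60.435, -62.583) = (36.242, 122.993) km/h.
Bearing = atan2(36.24, 122.99) = 16.42° clockwise from north.

016.4°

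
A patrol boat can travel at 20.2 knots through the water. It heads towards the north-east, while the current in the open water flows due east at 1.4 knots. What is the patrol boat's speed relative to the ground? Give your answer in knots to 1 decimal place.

Taking east as x and north as y: velocity relative to the water = (14.284, 14.284) knots; the water relative to ground = (1.400, 0.000) knots.
Velocity relative to ground = (14.284, 14.284) + (1.400, 0.000) = (15.684, 14.284) knots.
Speed = |(15.684, 14.284)| = 21.213 knots.

21.2 knots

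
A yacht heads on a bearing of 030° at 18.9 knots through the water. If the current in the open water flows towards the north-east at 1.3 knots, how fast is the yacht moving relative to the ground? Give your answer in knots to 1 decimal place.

Taking east as x and north as y: velocity relative to the water = (9.450, 16.368) knots; the water relative to ground = (0.919, 0.919) knots.
Velocity relative to ground = (9.450, 16.368) + (0.919, 0.919) = (10.369, 17.287) knots.
Speed = |(10.369, 17.287)| = 20.159 knots.

20.2 knots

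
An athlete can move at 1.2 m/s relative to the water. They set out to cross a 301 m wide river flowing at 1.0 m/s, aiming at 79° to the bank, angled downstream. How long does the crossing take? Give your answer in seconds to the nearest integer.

The component of the athlete's velocity perpendicular to the bank is 1.2 × sin 79° = 1.178 m/s.
Only the cross-stream component determines the crossing time; the current contributes nothing perpendicular to the bank.
Time = 301 / 1.178 = 255.528 s.

256 s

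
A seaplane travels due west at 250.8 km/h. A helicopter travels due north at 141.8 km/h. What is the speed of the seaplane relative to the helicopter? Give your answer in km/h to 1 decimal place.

Taking east as x and north as y: seaplane velocity = (-250.800, 0.000) km/h; helicopter velocity = (0.000, 141.800) km/h.
Velocity of seaplane relative to helicopter = (-250.800, 0.000) − (0.000, 141.800) = (-250.800, -141.800) km/h.
Magnitude = |(-250.800, -141.800)| = 288.111 km/h.

288.1 km/h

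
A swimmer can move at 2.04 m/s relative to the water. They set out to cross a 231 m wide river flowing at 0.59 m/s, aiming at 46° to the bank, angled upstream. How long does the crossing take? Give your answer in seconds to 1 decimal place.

157.4 s

The component of the swimmer's velocity perpendicular to the bank is 2.04 × sin 46° = 1.467 m/s.
Only the cross-stream component determines the crossing time; the current contributes nothing perpendicular to the bank.
Time = 231 / 1.467 = 157.416 s.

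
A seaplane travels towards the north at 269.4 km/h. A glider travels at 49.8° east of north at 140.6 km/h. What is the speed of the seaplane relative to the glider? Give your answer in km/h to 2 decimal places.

Taking east as x and north as y: seaplane velocity = (0.000, 269.400) km/h; glider velocity = (107.390, 90.751) km/h.
Velocity of seaplane relative to glider = (0.000, 269.400) − (107.390, 90.751) = (-107.390, 178.649) km/h.
Magnitude = |(-107.390, 178.649)| = 208.442 km/h.

208.44 km/h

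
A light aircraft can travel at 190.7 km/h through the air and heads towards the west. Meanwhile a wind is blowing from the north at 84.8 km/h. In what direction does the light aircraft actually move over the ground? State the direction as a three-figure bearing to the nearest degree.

246°

Taking east as x and north as y: velocity relative to the air = (-190.700, 0.000) km/h; the air relative to ground = (0.000, -84.800) km/h.
Velocity relative to ground = (-190.700, 0.000) + (0.000, -84.800) = (-190.700, -84.800) km/h.
Bearing = atan2(-190.70, -84.80) = 246.03° clockwise from north.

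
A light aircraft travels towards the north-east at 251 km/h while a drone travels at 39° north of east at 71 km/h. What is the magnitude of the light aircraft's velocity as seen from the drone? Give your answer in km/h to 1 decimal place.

Taking east as x and north as y: light aircraft velocity = (177.484, 177.484) km/h; drone velocity = (55.177, 44.682) km/h.
Velocity of light aircraft relative to drone = (177.484, 177.484) − (55.177, 44.682) = (122.306, 132.802) km/h.
Magnitude = |(122.306, 132.802)| = 180.542 km/h.

180.5 km/h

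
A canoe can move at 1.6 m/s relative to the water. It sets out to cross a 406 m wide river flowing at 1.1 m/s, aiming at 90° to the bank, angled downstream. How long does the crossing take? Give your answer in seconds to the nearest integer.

254 s

The component of the canoe's velocity perpendicular to the bank is 1.6 m/s.
The current is parallel to the bank, so it does not affect the crossing time.
Time = 406 / 1.600 = 253.750 s.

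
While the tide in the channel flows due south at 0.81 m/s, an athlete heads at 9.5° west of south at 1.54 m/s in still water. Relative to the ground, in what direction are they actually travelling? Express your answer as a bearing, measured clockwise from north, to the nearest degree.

Taking east as x and north as y: velocity relative to the water = (-0.254, -1.519) m/s; the water relative to ground = (0.000, -0.810) m/s.
Velocity relative to ground = (-0.254, -1.519) + (0.000, -0.810) = (-0.254, -2.329) m/s.
Bearing = atan2(-0.25, -2.33) = 186.23° clockwise from north.

186°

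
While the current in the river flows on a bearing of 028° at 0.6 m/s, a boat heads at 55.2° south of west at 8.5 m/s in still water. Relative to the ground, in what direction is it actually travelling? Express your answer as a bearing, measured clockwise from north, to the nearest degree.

Taking east as x and north as y: velocity relative to the water = (-4.851, -6.980) m/s; the water relative to ground = (0.282, 0.530) m/s.
Velocity relative to ground = (-4.851, -6.980) + (0.282, 0.530) = (-4.569, -6.450) m/s.
Bearing = atan2(-4.57, -6.45) = 215.31° clockwise from north.

215°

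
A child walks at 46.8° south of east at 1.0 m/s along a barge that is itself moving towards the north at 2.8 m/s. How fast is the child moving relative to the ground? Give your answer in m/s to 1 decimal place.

Taking east as x and north as y: barge velocity = (0.000, 2.800) m/s; child velocity relative to barge = (0.685, -0.729) m/s.
Velocity relative to ground = (0.000, 2.800) + (0.685, -0.729) = (0.685, 2.071) m/s.
Speed = |(0.685, 2.071)| = 2.181 m/s.

2.2 m/s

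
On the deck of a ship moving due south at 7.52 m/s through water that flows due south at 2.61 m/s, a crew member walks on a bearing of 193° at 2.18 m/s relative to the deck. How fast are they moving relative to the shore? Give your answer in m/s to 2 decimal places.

12.26 m/s

In east/north components (m/s): crew member relative to ship = (-0.490, -2.124); ship relative to water = (0.000, -7.520); water relative to ground = (0.000, -2.610).
Sum = (-0.490, -12.254) m/s.
Speed = |(-0.490, -12.254)| = 12.264 m/s.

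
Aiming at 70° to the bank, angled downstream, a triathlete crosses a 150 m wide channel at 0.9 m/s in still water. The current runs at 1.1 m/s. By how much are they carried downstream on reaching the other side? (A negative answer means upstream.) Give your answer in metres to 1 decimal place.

249.7 m

Perpendicular speed = 0.846 m/s; crossing time = 150 / 0.846 = 177.363 s.
Net downstream speed = 1.408 m/s.
Drift = 1.408 × 177.363 = 249.695 m (downstream).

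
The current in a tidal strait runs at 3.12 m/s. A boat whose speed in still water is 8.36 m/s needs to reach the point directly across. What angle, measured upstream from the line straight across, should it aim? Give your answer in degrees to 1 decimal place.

To cancel the current, the upstream component of the boat's velocity must equal the flow: 8.36 sin θ = 3.12.
sin θ = 3.12 / 8.36 = 0.3732.
θ = arcsin(0.3732) = 21.913°.

21.9°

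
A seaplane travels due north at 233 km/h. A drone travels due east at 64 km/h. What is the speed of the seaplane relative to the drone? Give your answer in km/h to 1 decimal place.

Taking east as x and north as y: seaplane velocity = (0.000, 233.000) km/h; drone velocity = (64.000, 0.000) km/h.
Velocity of seaplane relative to drone = (0.000, 233.000) − (64.000, 0.000) = (-64.000, 233.000) km/h.
Magnitude = |(-64.000, 233.000)| = 241.630 km/h.

241.6 km/h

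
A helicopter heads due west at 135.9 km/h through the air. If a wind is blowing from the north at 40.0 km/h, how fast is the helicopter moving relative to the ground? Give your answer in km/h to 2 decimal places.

Taking east as x and north as y: velocity relative to the air = (-135.900, 0.000) km/h; the air relative to ground = (0.000, -40.000) km/h.
Velocity relative to ground = (-135.900, 0.000) + (0.000, -40.000) = (-135.900, -40.000) km/h.
Speed = |(-135.900, -40.000)| = 141.664 km/h.

141.66 km/h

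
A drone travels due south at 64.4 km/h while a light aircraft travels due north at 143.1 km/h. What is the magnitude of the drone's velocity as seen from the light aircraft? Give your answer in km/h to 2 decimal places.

207.50 km/h

Taking east as x and north as y: drone velocity = (0.000, -64.400) km/h; light aircraft velocity = (0.000, 143.100) km/h.
Velocity of drone relative to light aircraft = (0.000, -64.400) − (0.000, 143.100) = (0.000, -207.500) km/h.
Magnitude = |(0.000, -207.500)| = 207.500 km/h.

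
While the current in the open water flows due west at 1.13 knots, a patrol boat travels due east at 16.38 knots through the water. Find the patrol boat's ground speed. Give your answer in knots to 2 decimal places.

15.25 knots

Taking east as x and north as y: velocity relative to the water = (16.380, 0.000) knots; the water relative to ground = (-1.130, 0.000) knots.
Velocity relative to ground = (16.380, 0.000) + (-1.130, 0.000) = (15.250, 0.000) knots.
Speed = |(15.250, 0.000)| = 15.250 knots.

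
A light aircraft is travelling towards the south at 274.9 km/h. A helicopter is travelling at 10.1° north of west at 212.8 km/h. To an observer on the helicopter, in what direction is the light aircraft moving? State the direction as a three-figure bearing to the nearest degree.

Taking east as x and north as y: light aircraft velocity = (0.000, -274.900) km/h; helicopter velocity = (-209.502, 37.318) km/h.
Velocity of light aircraft relative to helicopter = (0.000, -274.900) − (-209.502, 37.318) = (209.502, -312.218) km/h.
Bearing = atan2(209.50, -312.22) = 146.14° clockwise from north.

146°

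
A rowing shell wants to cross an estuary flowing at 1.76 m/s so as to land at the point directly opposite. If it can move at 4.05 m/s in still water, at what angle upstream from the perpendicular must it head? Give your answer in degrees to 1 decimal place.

25.8°

To cancel the current, the upstream component of the rowing shell's velocity must equal the flow: 4.05 sin θ = 1.76.
sin θ = 1.76 / 4.05 = 0.4346.
θ = arcsin(0.4346) = 25.758°.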